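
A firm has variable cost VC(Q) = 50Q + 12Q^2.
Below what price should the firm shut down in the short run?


AVC(Q) = VC(Q)/Q = 50 + 12Q
AVC is increasing in Q, so minimum AVC is at Q -> 0+.
Min AVC = 50
The firm should shut down if P < 50.

50


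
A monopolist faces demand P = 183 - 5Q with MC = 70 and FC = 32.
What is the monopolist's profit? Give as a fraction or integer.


MR = MC: 183 - 10Q = 70
Q* = 113/10
P* = 183 - 5*113/10 = 253/2
Profit = (P* - MC)*Q* - FC
= (253/2 - 70)*113/10 - 32
= 113/2*113/10 - 32
= 12769/20 - 32 = 12129/20

12129/20


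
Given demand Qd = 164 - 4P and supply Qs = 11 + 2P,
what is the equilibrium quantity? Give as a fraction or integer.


First find equilibrium price:
164 - 4P = 11 + 2P
P* = 153/6 = 51/2
Then substitute into demand:
Q* = 164 - 4 * 51/2 = 62

62


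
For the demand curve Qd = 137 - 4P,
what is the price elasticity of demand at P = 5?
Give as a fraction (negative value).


dQ/dP = -4
At P = 5: Q = 137 - 4*5 = 117
E = (dQ/dP)(P/Q) = (-4)(5/117) = -20/117

-20/117


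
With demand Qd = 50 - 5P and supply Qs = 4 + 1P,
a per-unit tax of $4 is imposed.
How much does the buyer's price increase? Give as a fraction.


With a per-unit tax, the buyer's price increase depends on relative slopes.
Supply slope: d = 1, Demand slope: b = 5
Buyer's price increase = d * tax / (b + d)
= 1 * 4 / (5 + 1)
= 4 / 6 = 2/3

2/3


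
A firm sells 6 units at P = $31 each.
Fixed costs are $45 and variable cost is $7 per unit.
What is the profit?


Total Revenue = P * Q = 31 * 6 = $186
Total Cost = FC + VC*Q = 45 + 7*6 = $87
Profit = TR - TC = 186 - 87 = $99

$99


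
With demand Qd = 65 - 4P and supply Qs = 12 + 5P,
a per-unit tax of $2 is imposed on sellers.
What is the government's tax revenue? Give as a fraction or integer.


With tax on sellers, new supply: Qs' = 12 + 5(P - 2)
= 2 + 5P
New equilibrium quantity:
Q_new = 37
Tax revenue = tax * Q_new = 2 * 37 = 74

74


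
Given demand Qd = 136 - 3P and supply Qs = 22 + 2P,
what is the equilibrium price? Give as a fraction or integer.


At equilibrium, Qd = Qs.
136 - 3P = 22 + 2P
136 - 22 = 3P + 2P
114 = 5P
P* = 114/5 = 114/5

114/5


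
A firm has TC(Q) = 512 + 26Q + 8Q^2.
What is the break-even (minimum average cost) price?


AC(Q) = 512/Q + 26 + 8Q
To minimize: dAC/dQ = -512/Q^2 + 8 = 0
Q^2 = 512/8 = 64
Q* = 8
Min AC = 512/8 + 26 + 8*8
Min AC = 64 + 26 + 64 = 154

154


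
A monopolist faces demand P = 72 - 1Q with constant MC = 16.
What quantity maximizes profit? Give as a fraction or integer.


TR = P*Q = (72 - 1Q)Q = 72Q - 1Q^2
MR = dTR/dQ = 72 - 2Q
Set MR = MC:
72 - 2Q = 16
56 = 2Q
Q* = 56/2 = 28

28


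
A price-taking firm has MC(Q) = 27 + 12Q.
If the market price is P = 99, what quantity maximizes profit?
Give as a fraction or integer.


In perfect competition, profit is maximized where P = MC.
99 = 27 + 12Q
72 = 12Q
Q* = 72/12 = 6

6


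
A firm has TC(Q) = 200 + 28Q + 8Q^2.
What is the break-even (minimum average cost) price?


AC(Q) = 200/Q + 28 + 8Q
To minimize: dAC/dQ = -200/Q^2 + 8 = 0
Q^2 = 200/8 = 25
Q* = 5
Min AC = 200/5 + 28 + 8*5
Min AC = 40 + 28 + 40 = 108

108


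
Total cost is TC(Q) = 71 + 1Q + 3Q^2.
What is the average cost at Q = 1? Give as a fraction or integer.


TC(1) = 71 + 1*1 + 3*1^2
TC(1) = 71 + 1 + 3 = 75
AC = TC/Q = 75/1 = 75

75


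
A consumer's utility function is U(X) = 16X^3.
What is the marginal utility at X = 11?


MU = dU/dX = 16*3*X^(3-1)
MU = 48*X^2
At X = 11:
MU = 48 * 11^2
MU = 48 * 121 = 5808

5808


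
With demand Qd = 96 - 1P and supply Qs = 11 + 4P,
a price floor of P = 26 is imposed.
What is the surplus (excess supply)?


At P = 26:
Qd = 96 - 1*26 = 70
Qs = 11 + 4*26 = 115
Surplus = Qs - Qd = 115 - 70 = 45

45


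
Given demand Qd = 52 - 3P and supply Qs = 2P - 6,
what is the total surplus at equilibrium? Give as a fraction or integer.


Find equilibrium: 52 - 3P = 2P - 6
52 + 6 = 5P
P* = 58/5 = 58/5
Q* = 2*58/5 - 6 = 86/5
Inverse demand: P = 52/3 - Q/3, so P_max = 52/3
Inverse supply: P = 3 + Q/2, so P_min = 3
CS = (1/2) * 86/5 * (52/3 - 58/5) = 3698/75
PS = (1/2) * 86/5 * (58/5 - 3) = 1849/25
TS = CS + PS = 3698/75 + 1849/25 = 1849/15

1849/15


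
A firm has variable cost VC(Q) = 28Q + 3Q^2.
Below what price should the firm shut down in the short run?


AVC(Q) = VC(Q)/Q = 28 + 3Q
AVC is increasing in Q, so minimum AVC is at Q -> 0+.
Min AVC = 28
The firm should shut down if P < 28.

28


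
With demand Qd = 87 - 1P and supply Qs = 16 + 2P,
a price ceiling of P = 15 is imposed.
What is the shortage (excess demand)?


At P = 15:
Qd = 87 - 1*15 = 72
Qs = 16 + 2*15 = 46
Shortage = Qd - Qs = 72 - 46 = 26

26


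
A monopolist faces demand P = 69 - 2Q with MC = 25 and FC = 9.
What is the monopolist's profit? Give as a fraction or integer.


MR = MC: 69 - 4Q = 25
Q* = 11
P* = 69 - 2*11 = 47
Profit = (P* - MC)*Q* - FC
= (47 - 25)*11 - 9
= 22*11 - 9
= 242 - 9 = 233

233


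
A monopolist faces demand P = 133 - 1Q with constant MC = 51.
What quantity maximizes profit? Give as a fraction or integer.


TR = P*Q = (133 - 1Q)Q = 133Q - 1Q^2
MR = dTR/dQ = 133 - 2Q
Set MR = MC:
133 - 2Q = 51
82 = 2Q
Q* = 82/2 = 41

41


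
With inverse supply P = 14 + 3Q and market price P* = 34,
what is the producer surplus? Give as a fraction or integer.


Minimum supply price (at Q=0): P_min = 14
Quantity supplied at P* = 34:
Q* = (34 - 14)/3 = 20/3
PS = (1/2) * Q* * (P* - P_min)
PS = (1/2) * 20/3 * (34 - 14)
PS = (1/2) * 20/3 * 20 = 200/3

200/3


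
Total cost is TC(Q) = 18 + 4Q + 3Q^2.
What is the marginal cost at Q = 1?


MC = dTC/dQ = 4 + 2*3*Q
At Q = 1:
MC = 4 + 6*1
MC = 4 + 6 = 10

10


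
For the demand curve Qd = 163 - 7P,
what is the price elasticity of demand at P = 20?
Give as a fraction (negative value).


dQ/dP = -7
At P = 20: Q = 163 - 7*20 = 23
E = (dQ/dP)(P/Q) = (-7)(20/23) = -140/23

-140/23


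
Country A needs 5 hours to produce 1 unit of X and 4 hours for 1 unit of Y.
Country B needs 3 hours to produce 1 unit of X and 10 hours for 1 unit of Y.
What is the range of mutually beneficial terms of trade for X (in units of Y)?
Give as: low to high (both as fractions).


Opportunity cost of X for Country A = hours_X / hours_Y = 5/4 = 5/4 units of Y
Opportunity cost of X for Country B = hours_X / hours_Y = 3/10 = 3/10 units of Y
Terms of trade must be between the two opportunity costs.
Range: 3/10 to 5/4

3/10 to 5/4


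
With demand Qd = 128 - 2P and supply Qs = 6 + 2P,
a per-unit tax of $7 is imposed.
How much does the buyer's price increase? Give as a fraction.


With a per-unit tax, the buyer's price increase depends on relative slopes.
Supply slope: d = 2, Demand slope: b = 2
Buyer's price increase = d * tax / (b + d)
= 2 * 7 / (2 + 2)
= 14 / 4 = 7/2

7/2


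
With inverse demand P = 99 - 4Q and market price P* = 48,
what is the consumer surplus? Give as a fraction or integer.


Maximum willingness to pay (at Q=0): P_max = 99
Quantity demanded at P* = 48:
Q* = (99 - 48)/4 = 51/4
CS = (1/2) * Q* * (P_max - P*)
CS = (1/2) * 51/4 * (99 - 48)
CS = (1/2) * 51/4 * 51 = 2601/8

2601/8


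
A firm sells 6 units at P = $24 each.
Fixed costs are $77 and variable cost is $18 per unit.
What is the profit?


Total Revenue = P * Q = 24 * 6 = $144
Total Cost = FC + VC*Q = 77 + 18*6 = $185
Profit = TR - TC = 144 - 185 = $-41

$-41


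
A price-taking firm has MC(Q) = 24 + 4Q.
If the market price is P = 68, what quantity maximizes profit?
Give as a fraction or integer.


In perfect competition, profit is maximized where P = MC.
68 = 24 + 4Q
44 = 4Q
Q* = 44/4 = 11

11


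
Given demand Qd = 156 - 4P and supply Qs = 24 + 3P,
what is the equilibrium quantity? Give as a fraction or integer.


First find equilibrium price:
156 - 4P = 24 + 3P
P* = 132/7 = 132/7
Then substitute into demand:
Q* = 156 - 4 * 132/7 = 564/7

564/7


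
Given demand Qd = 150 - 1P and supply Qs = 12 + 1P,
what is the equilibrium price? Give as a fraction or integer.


At equilibrium, Qd = Qs.
150 - 1P = 12 + 1P
150 - 12 = 1P + 1P
138 = 2P
P* = 138/2 = 69

69


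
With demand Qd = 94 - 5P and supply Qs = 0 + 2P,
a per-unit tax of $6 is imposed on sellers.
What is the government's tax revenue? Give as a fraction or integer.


With tax on sellers, new supply: Qs' = 0 + 2(P - 6)
= 2P - 12
New equilibrium quantity:
Q_new = 128/7
Tax revenue = tax * Q_new = 6 * 128/7 = 768/7

768/7


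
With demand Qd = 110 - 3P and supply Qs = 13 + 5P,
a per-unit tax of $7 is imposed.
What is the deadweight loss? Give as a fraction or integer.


Pre-tax equilibrium quantity: Q* = 589/8
Post-tax equilibrium quantity: Q_tax = 121/2
Reduction in quantity: Q* - Q_tax = 105/8
DWL = (1/2) * tax * (Q* - Q_tax)
DWL = (1/2) * 7 * 105/8 = 735/16

735/16


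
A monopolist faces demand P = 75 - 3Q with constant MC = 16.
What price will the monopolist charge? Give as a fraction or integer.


MR = 75 - 6Q
Set MR = MC: 75 - 6Q = 16
Q* = 59/6
Substitute into demand:
P* = 75 - 3*59/6 = 91/2

91/2


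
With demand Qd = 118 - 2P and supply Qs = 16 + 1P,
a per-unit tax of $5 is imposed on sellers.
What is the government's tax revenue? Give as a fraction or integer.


With tax on sellers, new supply: Qs' = 16 + 1(P - 5)
= 11 + 1P
New equilibrium quantity:
Q_new = 140/3
Tax revenue = tax * Q_new = 5 * 140/3 = 700/3

700/3


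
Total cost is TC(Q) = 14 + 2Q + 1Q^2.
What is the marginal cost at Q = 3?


MC = dTC/dQ = 2 + 2*1*Q
At Q = 3:
MC = 2 + 2*3
MC = 2 + 6 = 8

8


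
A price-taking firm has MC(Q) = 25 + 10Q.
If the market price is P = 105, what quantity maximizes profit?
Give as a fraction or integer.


In perfect competition, profit is maximized where P = MC.
105 = 25 + 10Q
80 = 10Q
Q* = 80/10 = 8

8


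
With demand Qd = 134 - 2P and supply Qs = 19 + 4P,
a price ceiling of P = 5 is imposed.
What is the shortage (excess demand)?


At P = 5:
Qd = 134 - 2*5 = 124
Qs = 19 + 4*5 = 39
Shortage = Qd - Qs = 124 - 39 = 85

85


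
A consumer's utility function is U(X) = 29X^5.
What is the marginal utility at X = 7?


MU = dU/dX = 29*5*X^(5-1)
MU = 145*X^4
At X = 7:
MU = 145 * 7^4
MU = 145 * 2401 = 348145

348145


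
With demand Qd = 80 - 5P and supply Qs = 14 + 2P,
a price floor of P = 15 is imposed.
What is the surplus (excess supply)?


At P = 15:
Qd = 80 - 5*15 = 5
Qs = 14 + 2*15 = 44
Surplus = Qs - Qd = 44 - 5 = 39

39


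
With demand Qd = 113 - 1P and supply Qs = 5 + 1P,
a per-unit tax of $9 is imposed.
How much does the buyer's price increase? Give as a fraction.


With a per-unit tax, the buyer's price increase depends on relative slopes.
Supply slope: d = 1, Demand slope: b = 1
Buyer's price increase = d * tax / (b + d)
= 1 * 9 / (1 + 1)
= 9 / 2 = 9/2

9/2


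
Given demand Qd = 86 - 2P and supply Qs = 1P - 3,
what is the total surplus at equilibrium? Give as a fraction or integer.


Find equilibrium: 86 - 2P = 1P - 3
86 + 3 = 3P
P* = 89/3 = 89/3
Q* = 1*89/3 - 3 = 80/3
Inverse demand: P = 43 - Q/2, so P_max = 43
Inverse supply: P = 3 + Q/1, so P_min = 3
CS = (1/2) * 80/3 * (43 - 89/3) = 1600/9
PS = (1/2) * 80/3 * (89/3 - 3) = 3200/9
TS = CS + PS = 1600/9 + 3200/9 = 1600/3

1600/3


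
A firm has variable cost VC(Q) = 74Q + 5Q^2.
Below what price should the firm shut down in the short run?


AVC(Q) = VC(Q)/Q = 74 + 5Q
AVC is increasing in Q, so minimum AVC is at Q -> 0+.
Min AVC = 74
The firm should shut down if P < 74.

74


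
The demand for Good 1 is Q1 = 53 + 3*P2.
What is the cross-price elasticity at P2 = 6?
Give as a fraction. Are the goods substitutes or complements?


dQ1/dP2 = 3
At P2 = 6: Q1 = 53 + 3*6 = 71
Exy = (dQ1/dP2)(P2/Q1) = 3 * 6 / 71 = 18/71
Since Exy > 0, the goods are substitutes.

18/71 (substitutes)


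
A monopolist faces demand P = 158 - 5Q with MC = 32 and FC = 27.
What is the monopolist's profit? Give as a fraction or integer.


MR = MC: 158 - 10Q = 32
Q* = 63/5
P* = 158 - 5*63/5 = 95
Profit = (P* - MC)*Q* - FC
= (95 - 32)*63/5 - 27
= 63*63/5 - 27
= 3969/5 - 27 = 3834/5

3834/5


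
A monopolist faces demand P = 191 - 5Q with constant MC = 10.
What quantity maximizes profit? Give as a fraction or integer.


TR = P*Q = (191 - 5Q)Q = 191Q - 5Q^2
MR = dTR/dQ = 191 - 10Q
Set MR = MC:
191 - 10Q = 10
181 = 10Q
Q* = 181/10 = 181/10

181/10


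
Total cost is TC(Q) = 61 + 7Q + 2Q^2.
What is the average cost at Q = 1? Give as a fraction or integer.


TC(1) = 61 + 7*1 + 2*1^2
TC(1) = 61 + 7 + 2 = 70
AC = TC/Q = 70/1 = 70

70


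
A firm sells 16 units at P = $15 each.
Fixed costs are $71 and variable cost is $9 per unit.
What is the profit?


Total Revenue = P * Q = 15 * 16 = $240
Total Cost = FC + VC*Q = 71 + 9*16 = $215
Profit = TR - TC = 240 - 215 = $25

$25


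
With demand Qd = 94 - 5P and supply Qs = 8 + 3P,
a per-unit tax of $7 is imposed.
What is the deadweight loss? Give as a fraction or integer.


Pre-tax equilibrium quantity: Q* = 161/4
Post-tax equilibrium quantity: Q_tax = 217/8
Reduction in quantity: Q* - Q_tax = 105/8
DWL = (1/2) * tax * (Q* - Q_tax)
DWL = (1/2) * 7 * 105/8 = 735/16

735/16


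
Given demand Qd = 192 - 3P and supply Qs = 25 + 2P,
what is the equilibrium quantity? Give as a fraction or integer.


First find equilibrium price:
192 - 3P = 25 + 2P
P* = 167/5 = 167/5
Then substitute into demand:
Q* = 192 - 3 * 167/5 = 459/5

459/5


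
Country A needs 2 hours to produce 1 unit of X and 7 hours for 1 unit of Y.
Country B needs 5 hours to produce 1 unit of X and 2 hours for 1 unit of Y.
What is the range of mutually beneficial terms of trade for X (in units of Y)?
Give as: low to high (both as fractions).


Opportunity cost of X for Country A = hours_X / hours_Y = 2/7 = 2/7 units of Y
Opportunity cost of X for Country B = hours_X / hours_Y = 5/2 = 5/2 units of Y
Terms of trade must be between the two opportunity costs.
Range: 2/7 to 5/2

2/7 to 5/2


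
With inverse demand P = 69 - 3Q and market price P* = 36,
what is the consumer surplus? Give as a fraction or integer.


Maximum willingness to pay (at Q=0): P_max = 69
Quantity demanded at P* = 36:
Q* = (69 - 36)/3 = 11
CS = (1/2) * Q* * (P_max - P*)
CS = (1/2) * 11 * (69 - 36)
CS = (1/2) * 11 * 33 = 363/2

363/2


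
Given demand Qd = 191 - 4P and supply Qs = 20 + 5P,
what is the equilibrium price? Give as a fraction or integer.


At equilibrium, Qd = Qs.
191 - 4P = 20 + 5P
191 - 20 = 4P + 5P
171 = 9P
P* = 171/9 = 19

19


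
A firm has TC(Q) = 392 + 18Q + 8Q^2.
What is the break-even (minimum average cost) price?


AC(Q) = 392/Q + 18 + 8Q
To minimize: dAC/dQ = -392/Q^2 + 8 = 0
Q^2 = 392/8 = 49
Q* = 7
Min AC = 392/7 + 18 + 8*7
Min AC = 56 + 18 + 56 = 130

130


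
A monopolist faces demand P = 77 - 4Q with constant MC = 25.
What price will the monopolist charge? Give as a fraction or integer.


MR = 77 - 8Q
Set MR = MC: 77 - 8Q = 25
Q* = 13/2
Substitute into demand:
P* = 77 - 4*13/2 = 51

51


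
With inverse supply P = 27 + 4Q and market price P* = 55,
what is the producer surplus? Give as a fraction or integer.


Minimum supply price (at Q=0): P_min = 27
Quantity supplied at P* = 55:
Q* = (55 - 27)/4 = 7
PS = (1/2) * Q* * (P* - P_min)
PS = (1/2) * 7 * (55 - 27)
PS = (1/2) * 7 * 28 = 98

98


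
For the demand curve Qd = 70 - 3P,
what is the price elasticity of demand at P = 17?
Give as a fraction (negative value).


dQ/dP = -3
At P = 17: Q = 70 - 3*17 = 19
E = (dQ/dP)(P/Q) = (-3)(17/19) = -51/19

-51/19


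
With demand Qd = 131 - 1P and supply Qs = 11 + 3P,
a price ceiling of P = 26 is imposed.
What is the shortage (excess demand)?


At P = 26:
Qd = 131 - 1*26 = 105
Qs = 11 + 3*26 = 89
Shortage = Qd - Qs = 105 - 89 = 16

16


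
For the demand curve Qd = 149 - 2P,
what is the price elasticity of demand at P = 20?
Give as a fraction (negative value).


dQ/dP = -2
At P = 20: Q = 149 - 2*20 = 109
E = (dQ/dP)(P/Q) = (-2)(20/109) = -40/109

-40/109


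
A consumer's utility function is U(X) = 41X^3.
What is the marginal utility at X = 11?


MU = dU/dX = 41*3*X^(3-1)
MU = 123*X^2
At X = 11:
MU = 123 * 11^2
MU = 123 * 121 = 14883

14883


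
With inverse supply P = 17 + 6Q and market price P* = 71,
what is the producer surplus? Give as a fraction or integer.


Minimum supply price (at Q=0): P_min = 17
Quantity supplied at P* = 71:
Q* = (71 - 17)/6 = 9
PS = (1/2) * Q* * (P* - P_min)
PS = (1/2) * 9 * (71 - 17)
PS = (1/2) * 9 * 54 = 243

243


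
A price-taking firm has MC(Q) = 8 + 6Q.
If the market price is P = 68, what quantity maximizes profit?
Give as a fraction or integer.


In perfect competition, profit is maximized where P = MC.
68 = 8 + 6Q
60 = 6Q
Q* = 60/6 = 10

10


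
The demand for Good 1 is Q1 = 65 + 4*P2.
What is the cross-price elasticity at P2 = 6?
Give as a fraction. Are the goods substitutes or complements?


dQ1/dP2 = 4
At P2 = 6: Q1 = 65 + 4*6 = 89
Exy = (dQ1/dP2)(P2/Q1) = 4 * 6 / 89 = 24/89
Since Exy > 0, the goods are substitutes.

24/89 (substitutes)


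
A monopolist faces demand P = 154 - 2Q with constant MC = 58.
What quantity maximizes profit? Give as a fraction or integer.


TR = P*Q = (154 - 2Q)Q = 154Q - 2Q^2
MR = dTR/dQ = 154 - 4Q
Set MR = MC:
154 - 4Q = 58
96 = 4Q
Q* = 96/4 = 24

24


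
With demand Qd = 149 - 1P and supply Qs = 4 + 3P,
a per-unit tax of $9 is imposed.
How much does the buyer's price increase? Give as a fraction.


With a per-unit tax, the buyer's price increase depends on relative slopes.
Supply slope: d = 3, Demand slope: b = 1
Buyer's price increase = d * tax / (b + d)
= 3 * 9 / (1 + 3)
= 27 / 4 = 27/4

27/4


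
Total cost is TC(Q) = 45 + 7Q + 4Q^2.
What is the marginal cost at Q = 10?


MC = dTC/dQ = 7 + 2*4*Q
At Q = 10:
MC = 7 + 8*10
MC = 7 + 80 = 87

87


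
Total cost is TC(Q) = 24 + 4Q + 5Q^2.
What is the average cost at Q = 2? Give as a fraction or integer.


TC(2) = 24 + 4*2 + 5*2^2
TC(2) = 24 + 8 + 20 = 52
AC = TC/Q = 52/2 = 26

26


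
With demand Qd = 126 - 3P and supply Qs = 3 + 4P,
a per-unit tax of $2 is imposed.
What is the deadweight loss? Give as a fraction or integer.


Pre-tax equilibrium quantity: Q* = 513/7
Post-tax equilibrium quantity: Q_tax = 489/7
Reduction in quantity: Q* - Q_tax = 24/7
DWL = (1/2) * tax * (Q* - Q_tax)
DWL = (1/2) * 2 * 24/7 = 24/7

24/7


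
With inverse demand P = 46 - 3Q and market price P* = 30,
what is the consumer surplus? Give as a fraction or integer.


Maximum willingness to pay (at Q=0): P_max = 46
Quantity demanded at P* = 30:
Q* = (46 - 30)/3 = 16/3
CS = (1/2) * Q* * (P_max - P*)
CS = (1/2) * 16/3 * (46 - 30)
CS = (1/2) * 16/3 * 16 = 128/3

128/3


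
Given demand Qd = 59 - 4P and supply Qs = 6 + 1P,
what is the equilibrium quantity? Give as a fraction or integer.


First find equilibrium price:
59 - 4P = 6 + 1P
P* = 53/5 = 53/5
Then substitute into demand:
Q* = 59 - 4 * 53/5 = 83/5

83/5


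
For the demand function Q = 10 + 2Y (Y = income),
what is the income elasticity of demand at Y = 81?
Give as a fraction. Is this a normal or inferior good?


dQ/dY = 2
At Y = 81: Q = 10 + 2*81 = 172
Ey = (dQ/dY)(Y/Q) = 2 * 81 / 172 = 81/86
Since Ey > 0, this is a normal good.

81/86 (normal good)


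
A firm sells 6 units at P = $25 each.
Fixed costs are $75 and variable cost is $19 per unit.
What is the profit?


Total Revenue = P * Q = 25 * 6 = $150
Total Cost = FC + VC*Q = 75 + 19*6 = $189
Profit = TR - TC = 150 - 189 = $-39

$-39


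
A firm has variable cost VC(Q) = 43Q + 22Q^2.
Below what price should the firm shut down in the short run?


AVC(Q) = VC(Q)/Q = 43 + 22Q
AVC is increasing in Q, so minimum AVC is at Q -> 0+.
Min AVC = 43
The firm should shut down if P < 43.

43


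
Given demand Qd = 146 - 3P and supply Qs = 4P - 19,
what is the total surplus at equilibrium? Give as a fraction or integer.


Find equilibrium: 146 - 3P = 4P - 19
146 + 19 = 7P
P* = 165/7 = 165/7
Q* = 4*165/7 - 19 = 527/7
Inverse demand: P = 146/3 - Q/3, so P_max = 146/3
Inverse supply: P = 19/4 + Q/4, so P_min = 19/4
CS = (1/2) * 527/7 * (146/3 - 165/7) = 277729/294
PS = (1/2) * 527/7 * (165/7 - 19/4) = 277729/392
TS = CS + PS = 277729/294 + 277729/392 = 277729/168

277729/168


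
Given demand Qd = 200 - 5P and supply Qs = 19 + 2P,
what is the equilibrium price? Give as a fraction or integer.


At equilibrium, Qd = Qs.
200 - 5P = 19 + 2P
200 - 19 = 5P + 2P
181 = 7P
P* = 181/7 = 181/7

181/7


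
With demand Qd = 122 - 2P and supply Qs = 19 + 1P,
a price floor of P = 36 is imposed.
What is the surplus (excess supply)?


At P = 36:
Qd = 122 - 2*36 = 50
Qs = 19 + 1*36 = 55
Surplus = Qs - Qd = 55 - 50 = 5

5


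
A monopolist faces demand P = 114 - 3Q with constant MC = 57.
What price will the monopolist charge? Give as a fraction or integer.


MR = 114 - 6Q
Set MR = MC: 114 - 6Q = 57
Q* = 19/2
Substitute into demand:
P* = 114 - 3*19/2 = 171/2

171/2


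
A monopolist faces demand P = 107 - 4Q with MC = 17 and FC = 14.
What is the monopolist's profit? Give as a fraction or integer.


MR = MC: 107 - 8Q = 17
Q* = 45/4
P* = 107 - 4*45/4 = 62
Profit = (P* - MC)*Q* - FC
= (62 - 17)*45/4 - 14
= 45*45/4 - 14
= 2025/4 - 14 = 1969/4

1969/4


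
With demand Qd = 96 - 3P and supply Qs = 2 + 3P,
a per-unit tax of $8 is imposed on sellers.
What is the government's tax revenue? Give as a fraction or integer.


With tax on sellers, new supply: Qs' = 2 + 3(P - 8)
= 3P - 22
New equilibrium quantity:
Q_new = 37
Tax revenue = tax * Q_new = 8 * 37 = 296

296


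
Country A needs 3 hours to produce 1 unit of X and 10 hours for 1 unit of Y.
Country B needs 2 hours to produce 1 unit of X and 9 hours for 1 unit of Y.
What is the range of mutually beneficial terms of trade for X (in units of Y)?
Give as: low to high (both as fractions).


Opportunity cost of X for Country A = hours_X / hours_Y = 3/10 = 3/10 units of Y
Opportunity cost of X for Country B = hours_X / hours_Y = 2/9 = 2/9 units of Y
Terms of trade must be between the two opportunity costs.
Range: 2/9 to 3/10

2/9 to 3/10


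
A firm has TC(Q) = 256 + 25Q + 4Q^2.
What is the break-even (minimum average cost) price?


AC(Q) = 256/Q + 25 + 4Q
To minimize: dAC/dQ = -256/Q^2 + 4 = 0
Q^2 = 256/4 = 64
Q* = 8
Min AC = 256/8 + 25 + 4*8
Min AC = 32 + 25 + 32 = 89

89


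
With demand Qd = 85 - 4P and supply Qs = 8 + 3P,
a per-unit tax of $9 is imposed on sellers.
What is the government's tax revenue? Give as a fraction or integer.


With tax on sellers, new supply: Qs' = 8 + 3(P - 9)
= 3P - 19
New equilibrium quantity:
Q_new = 179/7
Tax revenue = tax * Q_new = 9 * 179/7 = 1611/7

1611/7


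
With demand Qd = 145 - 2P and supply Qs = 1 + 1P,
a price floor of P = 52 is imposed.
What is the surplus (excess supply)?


At P = 52:
Qd = 145 - 2*52 = 41
Qs = 1 + 1*52 = 53
Surplus = Qs - Qd = 53 - 41 = 12

12


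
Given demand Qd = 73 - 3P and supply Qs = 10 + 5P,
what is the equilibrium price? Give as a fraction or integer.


At equilibrium, Qd = Qs.
73 - 3P = 10 + 5P
73 - 10 = 3P + 5P
63 = 8P
P* = 63/8 = 63/8

63/8


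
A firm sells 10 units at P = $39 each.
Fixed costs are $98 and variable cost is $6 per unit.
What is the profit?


Total Revenue = P * Q = 39 * 10 = $390
Total Cost = FC + VC*Q = 98 + 6*10 = $158
Profit = TR - TC = 390 - 158 = $232

$232


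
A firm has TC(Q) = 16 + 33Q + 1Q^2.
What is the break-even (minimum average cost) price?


AC(Q) = 16/Q + 33 + 1Q
To minimize: dAC/dQ = -16/Q^2 + 1 = 0
Q^2 = 16/1 = 16
Q* = 4
Min AC = 16/4 + 33 + 1*4
Min AC = 4 + 33 + 4 = 41

41


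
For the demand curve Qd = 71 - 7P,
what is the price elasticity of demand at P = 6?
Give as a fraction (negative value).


dQ/dP = -7
At P = 6: Q = 71 - 7*6 = 29
E = (dQ/dP)(P/Q) = (-7)(6/29) = -42/29

-42/29


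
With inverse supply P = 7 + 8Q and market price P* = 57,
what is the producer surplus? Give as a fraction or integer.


Minimum supply price (at Q=0): P_min = 7
Quantity supplied at P* = 57:
Q* = (57 - 7)/8 = 25/4
PS = (1/2) * Q* * (P* - P_min)
PS = (1/2) * 25/4 * (57 - 7)
PS = (1/2) * 25/4 * 50 = 625/4

625/4


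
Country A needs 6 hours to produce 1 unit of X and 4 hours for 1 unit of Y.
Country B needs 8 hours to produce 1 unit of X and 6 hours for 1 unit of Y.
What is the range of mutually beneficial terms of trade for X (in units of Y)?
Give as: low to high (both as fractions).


Opportunity cost of X for Country A = hours_X / hours_Y = 6/4 = 3/2 units of Y
Opportunity cost of X for Country B = hours_X / hours_Y = 8/6 = 4/3 units of Y
Terms of trade must be between the two opportunity costs.
Range: 4/3 to 3/2

4/3 to 3/2


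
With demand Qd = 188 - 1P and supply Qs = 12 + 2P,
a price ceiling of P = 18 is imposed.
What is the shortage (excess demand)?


At P = 18:
Qd = 188 - 1*18 = 170
Qs = 12 + 2*18 = 48
Shortage = Qd - Qs = 170 - 48 = 122

122


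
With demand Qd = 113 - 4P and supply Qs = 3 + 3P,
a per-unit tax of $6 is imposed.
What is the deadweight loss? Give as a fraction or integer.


Pre-tax equilibrium quantity: Q* = 351/7
Post-tax equilibrium quantity: Q_tax = 279/7
Reduction in quantity: Q* - Q_tax = 72/7
DWL = (1/2) * tax * (Q* - Q_tax)
DWL = (1/2) * 6 * 72/7 = 216/7

216/7


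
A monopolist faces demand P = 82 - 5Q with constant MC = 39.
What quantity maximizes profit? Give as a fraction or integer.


TR = P*Q = (82 - 5Q)Q = 82Q - 5Q^2
MR = dTR/dQ = 82 - 10Q
Set MR = MC:
82 - 10Q = 39
43 = 10Q
Q* = 43/10 = 43/10

43/10


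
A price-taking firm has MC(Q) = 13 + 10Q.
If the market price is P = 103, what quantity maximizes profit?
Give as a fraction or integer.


In perfect competition, profit is maximized where P = MC.
103 = 13 + 10Q
90 = 10Q
Q* = 90/10 = 9

9


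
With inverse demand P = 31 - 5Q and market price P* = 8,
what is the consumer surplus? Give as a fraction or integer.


Maximum willingness to pay (at Q=0): P_max = 31
Quantity demanded at P* = 8:
Q* = (31 - 8)/5 = 23/5
CS = (1/2) * Q* * (P_max - P*)
CS = (1/2) * 23/5 * (31 - 8)
CS = (1/2) * 23/5 * 23 = 529/10

529/10


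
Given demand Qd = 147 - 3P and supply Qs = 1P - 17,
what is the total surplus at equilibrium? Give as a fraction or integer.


Find equilibrium: 147 - 3P = 1P - 17
147 + 17 = 4P
P* = 164/4 = 41
Q* = 1*41 - 17 = 24
Inverse demand: P = 49 - Q/3, so P_max = 49
Inverse supply: P = 17 + Q/1, so P_min = 17
CS = (1/2) * 24 * (49 - 41) = 96
PS = (1/2) * 24 * (41 - 17) = 288
TS = CS + PS = 96 + 288 = 384

384


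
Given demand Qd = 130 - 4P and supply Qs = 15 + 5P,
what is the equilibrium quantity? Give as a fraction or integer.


First find equilibrium price:
130 - 4P = 15 + 5P
P* = 115/9 = 115/9
Then substitute into demand:
Q* = 130 - 4 * 115/9 = 710/9

710/9


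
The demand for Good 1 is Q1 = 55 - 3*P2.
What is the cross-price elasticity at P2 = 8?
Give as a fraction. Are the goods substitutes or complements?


dQ1/dP2 = -3
At P2 = 8: Q1 = 55 - 3*8 = 31
Exy = (dQ1/dP2)(P2/Q1) = -3 * 8 / 31 = -24/31
Since Exy < 0, the goods are complements.

-24/31 (complements)


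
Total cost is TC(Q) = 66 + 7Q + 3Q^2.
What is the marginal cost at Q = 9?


MC = dTC/dQ = 7 + 2*3*Q
At Q = 9:
MC = 7 + 6*9
MC = 7 + 54 = 61

61


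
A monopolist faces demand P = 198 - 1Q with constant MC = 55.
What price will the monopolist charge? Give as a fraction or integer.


MR = 198 - 2Q
Set MR = MC: 198 - 2Q = 55
Q* = 143/2
Substitute into demand:
P* = 198 - 1*143/2 = 253/2

253/2


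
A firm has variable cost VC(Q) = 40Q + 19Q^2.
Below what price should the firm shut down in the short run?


AVC(Q) = VC(Q)/Q = 40 + 19Q
AVC is increasing in Q, so minimum AVC is at Q -> 0+.
Min AVC = 40
The firm should shut down if P < 40.

40


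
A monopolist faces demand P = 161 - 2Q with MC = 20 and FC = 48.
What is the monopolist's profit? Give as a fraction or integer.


MR = MC: 161 - 4Q = 20
Q* = 141/4
P* = 161 - 2*141/4 = 181/2
Profit = (P* - MC)*Q* - FC
= (181/2 - 20)*141/4 - 48
= 141/2*141/4 - 48
= 19881/8 - 48 = 19497/8

19497/8


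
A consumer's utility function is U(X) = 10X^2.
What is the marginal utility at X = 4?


MU = dU/dX = 10*2*X^(2-1)
MU = 20*X^1
At X = 4:
MU = 20 * 4^1
MU = 20 * 4 = 80

80


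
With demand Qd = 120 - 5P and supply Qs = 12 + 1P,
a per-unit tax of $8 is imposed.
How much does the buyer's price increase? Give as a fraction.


With a per-unit tax, the buyer's price increase depends on relative slopes.
Supply slope: d = 1, Demand slope: b = 5
Buyer's price increase = d * tax / (b + d)
= 1 * 8 / (5 + 1)
= 8 / 6 = 4/3

4/3


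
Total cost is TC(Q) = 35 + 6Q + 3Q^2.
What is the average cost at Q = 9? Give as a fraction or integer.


TC(9) = 35 + 6*9 + 3*9^2
TC(9) = 35 + 54 + 243 = 332
AC = TC/Q = 332/9 = 332/9

332/9


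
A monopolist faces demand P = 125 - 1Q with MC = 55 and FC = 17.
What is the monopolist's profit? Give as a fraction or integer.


MR = MC: 125 - 2Q = 55
Q* = 35
P* = 125 - 1*35 = 90
Profit = (P* - MC)*Q* - FC
= (90 - 55)*35 - 17
= 35*35 - 17
= 1225 - 17 = 1208

1208


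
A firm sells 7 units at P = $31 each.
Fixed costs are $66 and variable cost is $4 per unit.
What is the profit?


Total Revenue = P * Q = 31 * 7 = $217
Total Cost = FC + VC*Q = 66 + 4*7 = $94
Profit = TR - TC = 217 - 94 = $123

$123


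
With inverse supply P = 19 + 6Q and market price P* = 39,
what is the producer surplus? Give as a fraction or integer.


Minimum supply price (at Q=0): P_min = 19
Quantity supplied at P* = 39:
Q* = (39 - 19)/6 = 10/3
PS = (1/2) * Q* * (P* - P_min)
PS = (1/2) * 10/3 * (39 - 19)
PS = (1/2) * 10/3 * 20 = 100/3

100/3


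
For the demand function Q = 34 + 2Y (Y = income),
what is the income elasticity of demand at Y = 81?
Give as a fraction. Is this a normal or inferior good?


dQ/dY = 2
At Y = 81: Q = 34 + 2*81 = 196
Ey = (dQ/dY)(Y/Q) = 2 * 81 / 196 = 81/98
Since Ey > 0, this is a normal good.

81/98 (normal good)


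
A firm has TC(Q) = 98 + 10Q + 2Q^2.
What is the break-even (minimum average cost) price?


AC(Q) = 98/Q + 10 + 2Q
To minimize: dAC/dQ = -98/Q^2 + 2 = 0
Q^2 = 98/2 = 49
Q* = 7
Min AC = 98/7 + 10 + 2*7
Min AC = 14 + 10 + 14 = 38

38


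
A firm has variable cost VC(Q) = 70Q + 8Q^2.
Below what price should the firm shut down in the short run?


AVC(Q) = VC(Q)/Q = 70 + 8Q
AVC is increasing in Q, so minimum AVC is at Q -> 0+.
Min AVC = 70
The firm should shut down if P < 70.

70


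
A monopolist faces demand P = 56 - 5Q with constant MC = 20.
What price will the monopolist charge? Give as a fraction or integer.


MR = 56 - 10Q
Set MR = MC: 56 - 10Q = 20
Q* = 18/5
Substitute into demand:
P* = 56 - 5*18/5 = 38

38


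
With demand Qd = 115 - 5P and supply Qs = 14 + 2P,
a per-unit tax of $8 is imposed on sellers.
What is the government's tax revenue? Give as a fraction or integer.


With tax on sellers, new supply: Qs' = 14 + 2(P - 8)
= 2P - 2
New equilibrium quantity:
Q_new = 220/7
Tax revenue = tax * Q_new = 8 * 220/7 = 1760/7

1760/7


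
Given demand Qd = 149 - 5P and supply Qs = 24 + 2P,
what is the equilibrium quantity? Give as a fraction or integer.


First find equilibrium price:
149 - 5P = 24 + 2P
P* = 125/7 = 125/7
Then substitute into demand:
Q* = 149 - 5 * 125/7 = 418/7

418/7


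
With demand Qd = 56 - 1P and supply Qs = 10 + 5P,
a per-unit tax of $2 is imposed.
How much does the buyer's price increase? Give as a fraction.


With a per-unit tax, the buyer's price increase depends on relative slopes.
Supply slope: d = 5, Demand slope: b = 1
Buyer's price increase = d * tax / (b + d)
= 5 * 2 / (1 + 5)
= 10 / 6 = 5/3

5/3


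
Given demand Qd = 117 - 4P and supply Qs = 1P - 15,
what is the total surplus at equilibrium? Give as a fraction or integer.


Find equilibrium: 117 - 4P = 1P - 15
117 + 15 = 5P
P* = 132/5 = 132/5
Q* = 1*132/5 - 15 = 57/5
Inverse demand: P = 117/4 - Q/4, so P_max = 117/4
Inverse supply: P = 15 + Q/1, so P_min = 15
CS = (1/2) * 57/5 * (117/4 - 132/5) = 3249/200
PS = (1/2) * 57/5 * (132/5 - 15) = 3249/50
TS = CS + PS = 3249/200 + 3249/50 = 3249/40

3249/40


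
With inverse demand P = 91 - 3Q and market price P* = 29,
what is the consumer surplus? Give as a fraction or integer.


Maximum willingness to pay (at Q=0): P_max = 91
Quantity demanded at P* = 29:
Q* = (91 - 29)/3 = 62/3
CS = (1/2) * Q* * (P_max - P*)
CS = (1/2) * 62/3 * (91 - 29)
CS = (1/2) * 62/3 * 62 = 1922/3

1922/3


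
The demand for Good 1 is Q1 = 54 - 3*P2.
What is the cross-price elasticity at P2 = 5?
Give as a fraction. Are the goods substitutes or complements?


dQ1/dP2 = -3
At P2 = 5: Q1 = 54 - 3*5 = 39
Exy = (dQ1/dP2)(P2/Q1) = -3 * 5 / 39 = -5/13
Since Exy < 0, the goods are complements.

-5/13 (complements)


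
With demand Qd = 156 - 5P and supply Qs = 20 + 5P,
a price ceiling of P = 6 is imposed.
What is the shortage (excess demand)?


At P = 6:
Qd = 156 - 5*6 = 126
Qs = 20 + 5*6 = 50
Shortage = Qd - Qs = 126 - 50 = 76

76


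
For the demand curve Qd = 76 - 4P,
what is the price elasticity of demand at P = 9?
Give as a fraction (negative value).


dQ/dP = -4
At P = 9: Q = 76 - 4*9 = 40
E = (dQ/dP)(P/Q) = (-4)(9/40) = -9/10

-9/10


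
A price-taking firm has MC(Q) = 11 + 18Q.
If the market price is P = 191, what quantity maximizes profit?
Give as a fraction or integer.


In perfect competition, profit is maximized where P = MC.
191 = 11 + 18Q
180 = 18Q
Q* = 180/18 = 10

10


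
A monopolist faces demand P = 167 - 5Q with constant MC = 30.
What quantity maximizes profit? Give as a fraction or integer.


TR = P*Q = (167 - 5Q)Q = 167Q - 5Q^2
MR = dTR/dQ = 167 - 10Q
Set MR = MC:
167 - 10Q = 30
137 = 10Q
Q* = 137/10 = 137/10

137/10


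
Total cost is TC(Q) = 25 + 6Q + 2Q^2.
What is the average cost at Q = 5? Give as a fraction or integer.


TC(5) = 25 + 6*5 + 2*5^2
TC(5) = 25 + 30 + 50 = 105
AC = TC/Q = 105/5 = 21

21


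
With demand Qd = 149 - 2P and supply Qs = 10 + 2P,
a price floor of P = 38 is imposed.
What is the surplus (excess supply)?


At P = 38:
Qd = 149 - 2*38 = 73
Qs = 10 + 2*38 = 86
Surplus = Qs - Qd = 86 - 73 = 13

13


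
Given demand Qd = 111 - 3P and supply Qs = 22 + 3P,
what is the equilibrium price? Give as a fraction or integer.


At equilibrium, Qd = Qs.
111 - 3P = 22 + 3P
111 - 22 = 3P + 3P
89 = 6P
P* = 89/6 = 89/6

89/6


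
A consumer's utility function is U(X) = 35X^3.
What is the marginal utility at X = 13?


MU = dU/dX = 35*3*X^(3-1)
MU = 105*X^2
At X = 13:
MU = 105 * 13^2
MU = 105 * 169 = 17745

17745


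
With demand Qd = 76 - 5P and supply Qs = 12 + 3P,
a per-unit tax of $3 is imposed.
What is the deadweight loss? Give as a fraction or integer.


Pre-tax equilibrium quantity: Q* = 36
Post-tax equilibrium quantity: Q_tax = 243/8
Reduction in quantity: Q* - Q_tax = 45/8
DWL = (1/2) * tax * (Q* - Q_tax)
DWL = (1/2) * 3 * 45/8 = 135/16

135/16


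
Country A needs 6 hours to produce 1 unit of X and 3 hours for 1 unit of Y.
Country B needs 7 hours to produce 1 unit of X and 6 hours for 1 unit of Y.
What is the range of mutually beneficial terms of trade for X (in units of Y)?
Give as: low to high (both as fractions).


Opportunity cost of X for Country A = hours_X / hours_Y = 6/3 = 2 units of Y
Opportunity cost of X for Country B = hours_X / hours_Y = 7/6 = 7/6 units of Y
Terms of trade must be between the two opportunity costs.
Range: 7/6 to 2

7/6 to 2


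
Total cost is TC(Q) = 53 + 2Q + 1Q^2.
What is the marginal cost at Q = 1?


MC = dTC/dQ = 2 + 2*1*Q
At Q = 1:
MC = 2 + 2*1
MC = 2 + 2 = 4

4


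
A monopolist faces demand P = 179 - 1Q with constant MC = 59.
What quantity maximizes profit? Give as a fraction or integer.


TR = P*Q = (179 - 1Q)Q = 179Q - 1Q^2
MR = dTR/dQ = 179 - 2Q
Set MR = MC:
179 - 2Q = 59
120 = 2Q
Q* = 120/2 = 60

60


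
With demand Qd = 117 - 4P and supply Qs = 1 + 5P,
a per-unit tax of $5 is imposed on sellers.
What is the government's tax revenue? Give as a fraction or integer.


With tax on sellers, new supply: Qs' = 1 + 5(P - 5)
= 5P - 24
New equilibrium quantity:
Q_new = 163/3
Tax revenue = tax * Q_new = 5 * 163/3 = 815/3

815/3


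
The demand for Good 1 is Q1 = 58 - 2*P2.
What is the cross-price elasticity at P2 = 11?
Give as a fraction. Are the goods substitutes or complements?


dQ1/dP2 = -2
At P2 = 11: Q1 = 58 - 2*11 = 36
Exy = (dQ1/dP2)(P2/Q1) = -2 * 11 / 36 = -11/18
Since Exy < 0, the goods are complements.

-11/18 (complements)


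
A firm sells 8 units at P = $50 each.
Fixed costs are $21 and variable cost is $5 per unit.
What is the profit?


Total Revenue = P * Q = 50 * 8 = $400
Total Cost = FC + VC*Q = 21 + 5*8 = $61
Profit = TR - TC = 400 - 61 = $339

$339


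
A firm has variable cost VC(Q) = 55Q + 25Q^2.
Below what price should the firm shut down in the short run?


AVC(Q) = VC(Q)/Q = 55 + 25Q
AVC is increasing in Q, so minimum AVC is at Q -> 0+.
Min AVC = 55
The firm should shut down if P < 55.

55


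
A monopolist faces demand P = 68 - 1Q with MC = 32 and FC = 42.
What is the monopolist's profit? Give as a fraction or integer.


MR = MC: 68 - 2Q = 32
Q* = 18
P* = 68 - 1*18 = 50
Profit = (P* - MC)*Q* - FC
= (50 - 32)*18 - 42
= 18*18 - 42
= 324 - 42 = 282

282


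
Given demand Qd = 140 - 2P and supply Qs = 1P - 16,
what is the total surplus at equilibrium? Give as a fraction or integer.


Find equilibrium: 140 - 2P = 1P - 16
140 + 16 = 3P
P* = 156/3 = 52
Q* = 1*52 - 16 = 36
Inverse demand: P = 70 - Q/2, so P_max = 70
Inverse supply: P = 16 + Q/1, so P_min = 16
CS = (1/2) * 36 * (70 - 52) = 324
PS = (1/2) * 36 * (52 - 16) = 648
TS = CS + PS = 324 + 648 = 972

972


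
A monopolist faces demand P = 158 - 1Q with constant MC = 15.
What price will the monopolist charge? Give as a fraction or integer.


MR = 158 - 2Q
Set MR = MC: 158 - 2Q = 15
Q* = 143/2
Substitute into demand:
P* = 158 - 1*143/2 = 173/2

173/2


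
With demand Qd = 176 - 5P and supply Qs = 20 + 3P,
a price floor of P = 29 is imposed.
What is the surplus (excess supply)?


At P = 29:
Qd = 176 - 5*29 = 31
Qs = 20 + 3*29 = 107
Surplus = Qs - Qd = 107 - 31 = 76

76


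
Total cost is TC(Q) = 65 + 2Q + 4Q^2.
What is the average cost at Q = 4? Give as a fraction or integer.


TC(4) = 65 + 2*4 + 4*4^2
TC(4) = 65 + 8 + 64 = 137
AC = TC/Q = 137/4 = 137/4

137/4


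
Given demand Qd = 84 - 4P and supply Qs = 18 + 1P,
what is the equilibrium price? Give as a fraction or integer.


At equilibrium, Qd = Qs.
84 - 4P = 18 + 1P
84 - 18 = 4P + 1P
66 = 5P
P* = 66/5 = 66/5

66/5


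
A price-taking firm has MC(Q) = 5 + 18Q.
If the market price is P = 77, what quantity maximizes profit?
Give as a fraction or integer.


In perfect competition, profit is maximized where P = MC.
77 = 5 + 18Q
72 = 18Q
Q* = 72/18 = 4

4


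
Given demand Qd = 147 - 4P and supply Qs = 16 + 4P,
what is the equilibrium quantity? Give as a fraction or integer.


First find equilibrium price:
147 - 4P = 16 + 4P
P* = 131/8 = 131/8
Then substitute into demand:
Q* = 147 - 4 * 131/8 = 163/2

163/2


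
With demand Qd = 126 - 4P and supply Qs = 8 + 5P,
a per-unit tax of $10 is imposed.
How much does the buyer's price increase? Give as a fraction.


With a per-unit tax, the buyer's price increase depends on relative slopes.
Supply slope: d = 5, Demand slope: b = 4
Buyer's price increase = d * tax / (b + d)
= 5 * 10 / (4 + 5)
= 50 / 9 = 50/9

50/9


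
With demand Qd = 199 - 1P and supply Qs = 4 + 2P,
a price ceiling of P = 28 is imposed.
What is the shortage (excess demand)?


At P = 28:
Qd = 199 - 1*28 = 171
Qs = 4 + 2*28 = 60
Shortage = Qd - Qs = 171 - 60 = 111

111


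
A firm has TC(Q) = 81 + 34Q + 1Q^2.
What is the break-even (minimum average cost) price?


AC(Q) = 81/Q + 34 + 1Q
To minimize: dAC/dQ = -81/Q^2 + 1 = 0
Q^2 = 81/1 = 81
Q* = 9
Min AC = 81/9 + 34 + 1*9
Min AC = 9 + 34 + 9 = 52

52
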